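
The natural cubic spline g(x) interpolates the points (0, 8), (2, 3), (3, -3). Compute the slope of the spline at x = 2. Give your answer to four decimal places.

Put M_i = g'' at the i-th knot. Here h = (2, 1) and Δ = (-5/2, -6), so the interior equations h_(i-1)·M_(i-1) + 2(h_(i-1)+h_i)·M_i + h_i·M_(i+1) = 6(Δ_i − Δ_(i-1)) read
  2·M_0 + 6·M_1 + 1·M_2 = 6(Δ_1 - Δ_0) = -21
Natural end conditions: M_0 = M_2 = 0.
Solving: M_0 = 0, M_1 = -7/2, M_2 = 0.
On [2, 3], g'(x) = b_1 + 2c_1·(x - 2) + 3d_1·(x - 2)² with b_1 = Δ_1 - h_1(2M_1 + M_2)/6 = -29/6, c_1 = M_1/2 = -7/4, d_1 = (M_2 - M_1)/(6h_1) = 7/12. So g'(2) = -29/6.

-4.8333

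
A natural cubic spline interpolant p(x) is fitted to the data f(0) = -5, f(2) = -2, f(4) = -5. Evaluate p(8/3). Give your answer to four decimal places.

Let m_i = p''(x_i). Step sizes h_i = 2, 2; slopes of the chords Δ_i = (y_(i+1) - y_i)/h_i = 3/2, -3/2.
  2·m_0 + 8·m_1 + 2·m_2 = 6(Δ_1 - Δ_0) = -18
Natural end conditions: m_0 = m_2 = 0.
Hence m_0 = 0, m_1 = -9/4, m_2 = 0.
On [2, 4], p(x) = -2 + 0·(x - 2) - 9/8·(x - 2)² + 3/16·(x - 2)³.
With (x - 2) = 2/3: p(8/3) = -22/9.

-2.4444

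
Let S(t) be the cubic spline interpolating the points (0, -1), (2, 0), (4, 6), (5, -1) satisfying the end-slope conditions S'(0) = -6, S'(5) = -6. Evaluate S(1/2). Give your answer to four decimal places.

Let M_i = S''(x_i). Step sizes h_i = 2, 2, 1; slopes of the chords Δ_i = (y_(i+1) - y_i)/h_i = 1/2, 3, -7.
  2·M_0 + 8·M_1 + 2·M_2 = 6(Δ_1 - Δ_0) = 15
  2·M_1 + 6·M_2 + 1·M_3 = 6(Δ_2 - Δ_1) = -60
Clamped end conditions give two more equations: 2h_0·M_0 + h_0·M_1 = 6(Δ_0 - S'(0)) = 39 and h_2·M_2 + 2h_2·M_3 = 6(S'(5) - Δ_2) = 6.
Solving: M_0 = 381/46, M_1 = 135/46, M_2 = -288/23, M_3 = 213/23.
On [0, 2], S(t) = -1 - 6·t + 381/92·t² - 41/92·t³.
With t = 1/2: S(1/2) = -2223/736.

-3.0204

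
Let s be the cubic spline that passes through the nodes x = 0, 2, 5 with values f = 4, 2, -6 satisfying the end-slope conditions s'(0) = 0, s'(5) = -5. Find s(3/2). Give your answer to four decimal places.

With σ_i denoting the second derivative at x_i, h_i = 2, 3, and Δ_i = (y_(i+1) − y_i)/h_i = -1, -8/3:
  2·σ_0 + 10·σ_1 + 3·σ_2 = 6(Δ_1 - Δ_0) = -10
Clamped end conditions give two more equations: 2h_0·σ_0 + h_0·σ_1 = 6(Δ_0 - s'(0)) = -6 and h_1·σ_1 + 2h_1·σ_2 = 6(s'(5) - Δ_1) = -14.
Forward elimination and back-substitution give σ_0 = -3/2, σ_1 = 0, σ_2 = -7/3.
On [0, 2], s(x) = 4 + 0·x - 3/4·x² + 1/8·x³.
With x = 3/2: s(3/2) = 175/64.

2.7344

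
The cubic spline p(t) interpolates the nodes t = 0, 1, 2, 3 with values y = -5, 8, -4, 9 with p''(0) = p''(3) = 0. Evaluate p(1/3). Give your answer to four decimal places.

Write M_i for p''(x_i). With h_i = 1, 1, 1 and divided differences Δ_i = 13, -12, 13, the continuity of p' gives the tridiagonal system
  1·M_0 + 4·M_1 + 1·M_2 = 6(Δ_1 - Δ_0) = -150
  1·M_1 + 4·M_2 + 1·M_3 = 6(Δ_2 - Δ_1) = 150
Natural end conditions: M_0 = M_3 = 0.
Hence M_0 = 0, M_1 = -50, M_2 = 50, M_3 = 0.
On [0, 1], p(t) = -5 + 64/3·t + 0·t² - 25/3·t³.
With t = 1/3: p(1/3) = 146/81.

1.8025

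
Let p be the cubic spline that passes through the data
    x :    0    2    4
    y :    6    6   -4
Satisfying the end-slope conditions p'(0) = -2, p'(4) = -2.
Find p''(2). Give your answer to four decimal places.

-7.5000

With M_i denoting the second derivative at x_i, h_i = 2, 2, and Δ_i = (y_(i+1) − y_i)/h_i = 0, -5:
  2·M_0 + 8·M_1 + 2·M_2 = 6(Δ_1 - Δ_0) = -30
Clamped end conditions give two more equations: 2h_0·M_0 + h_0·M_1 = 6(Δ_0 - p'(0)) = 12 and h_1·M_1 + 2h_1·M_2 = 6(p'(4) - Δ_1) = 18.
Solving: M_0 = 27/4, M_1 = -15/2, M_2 = 33/4.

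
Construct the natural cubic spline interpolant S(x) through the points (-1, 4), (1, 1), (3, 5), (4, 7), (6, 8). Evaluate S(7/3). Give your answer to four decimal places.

Let M_i = S''(x_i). Step sizes h_i = 2, 2, 1, 2; slopes of the chords Δ_i = (y_(i+1) - y_i)/h_i = -3/2, 2, 2, 1/2.
  2·M_0 + 8·M_1 + 2·M_2 = 6(Δ_1 - Δ_0) = 21
  2·M_1 + 6·M_2 + 1·M_3 = 6(Δ_2 - Δ_1) = 0
  1·M_2 + 6·M_3 + 2·M_4 = 6(Δ_3 - Δ_2) = -9
Natural end conditions: M_0 = M_4 = 0.
Solving: M_0 = 0, M_1 = 717/256, M_2 = -45/64, M_3 = -177/128, M_4 = 0.
On [1, 3], S(x) = 1 + 47/128·(x - 1) + 717/512·(x - 1)² - 299/1024·(x - 1)³.
With (x - 1) = 4/3: S(7/3) = 355/108.

3.2870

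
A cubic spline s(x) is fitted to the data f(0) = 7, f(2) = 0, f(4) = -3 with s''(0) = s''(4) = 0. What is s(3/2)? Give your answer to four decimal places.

Let M_i = s''(x_i). Step sizes h_i = 2, 2; slopes of the chords Δ_i = (y_(i+1) - y_i)/h_i = -7/2, -3/2.
  2·M_0 + 8·M_1 + 2·M_2 = 6(Δ_1 - Δ_0) = 12
Natural end conditions: M_0 = M_2 = 0.
Hence M_0 = 0, M_1 = 3/2, M_2 = 0.
On [0, 2], s(x) = 7 - 4·x + 0·x² + 1/8·x³.
With x = 3/2: s(3/2) = 91/64.

1.4219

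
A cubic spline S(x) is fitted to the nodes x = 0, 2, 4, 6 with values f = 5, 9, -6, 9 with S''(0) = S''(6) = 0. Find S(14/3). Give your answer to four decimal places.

-4.4321

Let m_i = S''(x_i). Step sizes h_i = 2, 2, 2; slopes of the chords Δ_i = (y_(i+1) - y_i)/h_i = 2, -15/2, 15/2.
  2·m_0 + 8·m_1 + 2·m_2 = 6(Δ_1 - Δ_0) = -57
  2·m_1 + 8·m_2 + 2·m_3 = 6(Δ_2 - Δ_1) = 90
Natural end conditions: m_0 = m_3 = 0.
Solving: m_0 = 0, m_1 = -53/5, m_2 = 139/10, m_3 = 0.
On [4, 6], S(x) = -6 - 53/30·(x - 4) + 139/20·(x - 4)² - 139/120·(x - 4)³.
With (x - 4) = 2/3: S(14/3) = -359/81.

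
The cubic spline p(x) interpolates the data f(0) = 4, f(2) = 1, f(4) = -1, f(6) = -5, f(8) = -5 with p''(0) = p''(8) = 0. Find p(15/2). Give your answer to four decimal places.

-5.2888

With M_i denoting the second derivative at x_i, h_i = 2, 2, 2, 2, and Δ_i = (y_(i+1) − y_i)/h_i = -3/2, -1, -2, 0:
  2·M_0 + 8·M_1 + 2·M_2 = 6(Δ_1 - Δ_0) = 3
  2·M_1 + 8·M_2 + 2·M_3 = 6(Δ_2 - Δ_1) = -6
  2·M_2 + 8·M_3 + 2·M_4 = 6(Δ_3 - Δ_2) = 12
Natural end conditions: M_0 = M_4 = 0.
Hence M_0 = 0, M_1 = 81/112, M_2 = -39/28, M_3 = 207/112, M_4 = 0.
On [6, 8], p(x) = -5 - 69/56·(x - 6) + 207/224·(x - 6)² - 69/448·(x - 6)³.
With (x - 6) = 3/2: p(15/2) = -18955/3584.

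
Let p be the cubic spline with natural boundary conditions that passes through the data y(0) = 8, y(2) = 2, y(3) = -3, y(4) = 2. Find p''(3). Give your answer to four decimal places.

Write σ_i for p''(x_i). With h_i = 2, 1, 1 and divided differences Δ_i = -3, -5, 5, the continuity of p' gives the tridiagonal system
  2·σ_0 + 6·σ_1 + 1·σ_2 = 6(Δ_1 - Δ_0) = -12
  1·σ_1 + 4·σ_2 + 1·σ_3 = 6(Δ_2 - Δ_1) = 60
Natural end conditions: σ_0 = σ_3 = 0.
Forward elimination and back-substitution give σ_0 = 0, σ_1 = -108/23, σ_2 = 372/23, σ_3 = 0.

16.1739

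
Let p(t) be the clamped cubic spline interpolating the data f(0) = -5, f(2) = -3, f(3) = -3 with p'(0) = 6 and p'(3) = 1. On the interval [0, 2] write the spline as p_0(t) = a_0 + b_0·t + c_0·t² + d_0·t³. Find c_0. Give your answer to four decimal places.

-4.0833

Let σ_i = p''(x_i). Step sizes h_i = 2, 1; slopes of the chords Δ_i = (y_(i+1) - y_i)/h_i = 1, 0.
  2·σ_0 + 6·σ_1 + 1·σ_2 = 6(Δ_1 - Δ_0) = -6
Clamped end conditions give two more equations: 2h_0·σ_0 + h_0·σ_1 = 6(Δ_0 - p'(0)) = -30 and h_1·σ_1 + 2h_1·σ_2 = 6(p'(3) - Δ_1) = 6.
Solving: σ_0 = -49/6, σ_1 = 4/3, σ_2 = 7/3.
On [0, 2], with p_0(t) = a_0 + b_0·t + c_0·t² + d_0·t³: c_0 = σ_0/2 = -49/12, d_0 = (σ_1 - σ_0)/(6h_0) = 19/24, b_0 = Δ_0 - h_0(2σ_0 + σ_1)/6 = 6.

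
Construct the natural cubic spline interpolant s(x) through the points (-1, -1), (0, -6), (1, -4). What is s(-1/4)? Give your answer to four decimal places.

-5.3242

With σ_i denoting the second derivative at x_i, h_i = 1, 1, and Δ_i = (y_(i+1) − y_i)/h_i = -5, 2:
  1·σ_0 + 4·σ_1 + 1·σ_2 = 6(Δ_1 - Δ_0) = 42
Natural end conditions: σ_0 = σ_2 = 0.
Solving: σ_0 = 0, σ_1 = 21/2, σ_2 = 0.
On [-1, 0], s(x) = -1 - 27/4·(x + 1) + 0·(x + 1)² + 7/4·(x + 1)³.
With (x + 1) = 3/4: s(-1/4) = -1363/256.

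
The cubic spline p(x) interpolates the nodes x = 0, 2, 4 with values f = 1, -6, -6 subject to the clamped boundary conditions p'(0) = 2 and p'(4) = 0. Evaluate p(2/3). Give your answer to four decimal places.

0.2407

With M_i denoting the second derivative at x_i, h_i = 2, 2, and Δ_i = (y_(i+1) − y_i)/h_i = -7/2, 0:
  2·M_0 + 8·M_1 + 2·M_2 = 6(Δ_1 - Δ_0) = 21
Clamped end conditions give two more equations: 2h_0·M_0 + h_0·M_1 = 6(Δ_0 - p'(0)) = -33 and h_1·M_1 + 2h_1·M_2 = 6(p'(4) - Δ_1) = 0.
Solving the tridiagonal system: M_0 = -91/8, M_1 = 25/4, M_2 = -25/8.
On [0, 2], p(x) = 1 + 2·x - 91/16·x² + 47/32·x³.
With x = 2/3: p(2/3) = 13/54.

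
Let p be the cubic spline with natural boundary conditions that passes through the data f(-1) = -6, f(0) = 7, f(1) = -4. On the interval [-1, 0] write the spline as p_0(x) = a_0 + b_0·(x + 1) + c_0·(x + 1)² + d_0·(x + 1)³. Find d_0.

Write M_i for p''(x_i). With h_i = 1, 1 and divided differences Δ_i = 13, -11, the continuity of p' gives the tridiagonal system
  1·M_0 + 4·M_1 + 1·M_2 = 6(Δ_1 - Δ_0) = -144
Natural end conditions: M_0 = M_2 = 0.
Solving the tridiagonal system: M_0 = 0, M_1 = -36, M_2 = 0.
On [-1, 0], with p_0(x) = a_0 + b_0·(x + 1) + c_0·(x + 1)² + d_0·(x + 1)³: c_0 = M_0/2 = 0, d_0 = (M_1 - M_0)/(6h_0) = -6, b_0 = Δ_0 - h_0(2M_0 + M_1)/6 = 19.

-6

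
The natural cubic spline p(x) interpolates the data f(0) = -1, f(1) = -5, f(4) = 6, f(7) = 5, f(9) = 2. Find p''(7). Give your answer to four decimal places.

0.4774

Let M_i = p''(x_i). Step sizes h_i = 1, 3, 3, 2; slopes of the chords Δ_i = (y_(i+1) - y_i)/h_i = -4, 11/3, -1/3, -3/2.
  1·M_0 + 8·M_1 + 3·M_2 = 6(Δ_1 - Δ_0) = 46
  3·M_1 + 12·M_2 + 3·M_3 = 6(Δ_2 - Δ_1) = -24
  3·M_2 + 10·M_3 + 2·M_4 = 6(Δ_3 - Δ_2) = -7
Natural end conditions: M_0 = M_4 = 0.
Solving: M_0 = 0, M_1 = 1921/266, M_2 = -522/133, M_3 = 127/266, M_4 = 0.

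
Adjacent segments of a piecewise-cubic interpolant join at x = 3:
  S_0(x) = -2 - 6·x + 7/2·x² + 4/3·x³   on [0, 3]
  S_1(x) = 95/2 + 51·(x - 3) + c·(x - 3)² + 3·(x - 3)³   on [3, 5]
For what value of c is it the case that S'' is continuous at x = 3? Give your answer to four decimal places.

S_0''(x) = 7 + 8·x, so S_0''(3) = 31. On the right, S_1''(3) = 2c, so c = 31/2.

15.5000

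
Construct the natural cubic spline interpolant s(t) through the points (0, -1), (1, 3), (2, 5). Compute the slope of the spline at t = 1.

Put M_i = s'' at the i-th knot. Here h = (1, 1) and Δ = (4, 2), so the interior equations h_(i-1)·M_(i-1) + 2(h_(i-1)+h_i)·M_i + h_i·M_(i+1) = 6(Δ_i − Δ_(i-1)) read
  1·M_0 + 4·M_1 + 1·M_2 = 6(Δ_1 - Δ_0) = -12
Natural end conditions: M_0 = M_2 = 0.
Forward elimination and back-substitution give M_0 = 0, M_1 = -3, M_2 = 0.
On [1, 2], s'(t) = b_1 + 2c_1·(t - 1) + 3d_1·(t - 1)² with b_1 = Δ_1 - h_1(2M_1 + M_2)/6 = 3, c_1 = M_1/2 = -3/2, d_1 = (M_2 - M_1)/(6h_1) = 1/2. So s'(1) = 3.

3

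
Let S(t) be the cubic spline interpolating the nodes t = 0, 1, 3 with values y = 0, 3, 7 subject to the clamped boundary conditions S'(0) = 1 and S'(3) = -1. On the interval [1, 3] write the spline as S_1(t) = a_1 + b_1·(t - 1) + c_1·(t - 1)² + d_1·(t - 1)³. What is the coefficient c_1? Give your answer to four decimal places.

Put m_i = S'' at the i-th knot. Here h = (1, 2) and Δ = (3, 2), so the interior equations h_(i-1)·m_(i-1) + 2(h_(i-1)+h_i)·m_i + h_i·m_(i+1) = 6(Δ_i − Δ_(i-1)) read
  1·m_0 + 6·m_1 + 2·m_2 = 6(Δ_1 - Δ_0) = -6
Clamped end conditions give two more equations: 2h_0·m_0 + h_0·m_1 = 6(Δ_0 - S'(0)) = 12 and h_1·m_1 + 2h_1·m_2 = 6(S'(3) - Δ_1) = -18.
Forward elimination and back-substitution give m_0 = 19/3, m_1 = -2/3, m_2 = -25/6.
On [1, 3], with S_1(t) = a_1 + b_1·(t - 1) + c_1·(t - 1)² + d_1·(t - 1)³: c_1 = m_1/2 = -1/3, d_1 = (m_2 - m_1)/(6h_1) = -7/24, b_1 = Δ_1 - h_1(2m_1 + m_2)/6 = 23/6.

-0.3333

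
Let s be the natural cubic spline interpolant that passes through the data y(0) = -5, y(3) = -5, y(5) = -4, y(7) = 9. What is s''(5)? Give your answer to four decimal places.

With M_i denoting the second derivative at x_i, h_i = 3, 2, 2, and Δ_i = (y_(i+1) − y_i)/h_i = 0, 1/2, 13/2:
  3·M_0 + 10·M_1 + 2·M_2 = 6(Δ_1 - Δ_0) = 3
  2·M_1 + 8·M_2 + 2·M_3 = 6(Δ_2 - Δ_1) = 36
Natural end conditions: M_0 = M_3 = 0.
Forward elimination and back-substitution give M_0 = 0, M_1 = -12/19, M_2 = 177/38, M_3 = 0.

4.6579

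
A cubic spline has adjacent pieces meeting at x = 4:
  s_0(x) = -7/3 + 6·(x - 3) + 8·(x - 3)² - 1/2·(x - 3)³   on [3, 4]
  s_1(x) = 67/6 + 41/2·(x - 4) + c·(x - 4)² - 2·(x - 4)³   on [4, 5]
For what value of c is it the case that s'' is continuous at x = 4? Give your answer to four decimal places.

s_0''(x) = 16 - 3·(x - 3), so s_0''(4) = 13. On the right, s_1''(4) = 2c, so c = 13/2.

6.5000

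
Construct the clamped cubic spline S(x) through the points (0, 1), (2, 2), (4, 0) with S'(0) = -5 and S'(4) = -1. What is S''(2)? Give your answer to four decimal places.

-4.2500

With σ_i denoting the second derivative at x_i, h_i = 2, 2, and Δ_i = (y_(i+1) − y_i)/h_i = 1/2, -1:
  2·σ_0 + 8·σ_1 + 2·σ_2 = 6(Δ_1 - Δ_0) = -9
Clamped end conditions give two more equations: 2h_0·σ_0 + h_0·σ_1 = 6(Δ_0 - S'(0)) = 33 and h_1·σ_1 + 2h_1·σ_2 = 6(S'(4) - Δ_1) = 0.
Forward elimination and back-substitution give σ_0 = 83/8, σ_1 = -17/4, σ_2 = 17/8.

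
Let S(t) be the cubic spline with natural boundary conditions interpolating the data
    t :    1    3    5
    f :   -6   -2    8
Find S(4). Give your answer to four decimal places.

With m_i denoting the second derivative at x_i, h_i = 2, 2, and Δ_i = (y_(i+1) − y_i)/h_i = 2, 5:
  2·m_0 + 8·m_1 + 2·m_2 = 6(Δ_1 - Δ_0) = 18
Natural end conditions: m_0 = m_2 = 0.
Hence m_0 = 0, m_1 = 9/4, m_2 = 0.
On [3, 5], S(t) = -2 + 7/2·(t - 3) + 9/8·(t - 3)² - 3/16·(t - 3)³.
With (t - 3) = 1: S(4) = 39/16.

2.4375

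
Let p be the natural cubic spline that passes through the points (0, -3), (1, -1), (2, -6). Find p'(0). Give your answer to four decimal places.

3.7500

Let M_i = p''(x_i). Step sizes h_i = 1, 1; slopes of the chords Δ_i = (y_(i+1) - y_i)/h_i = 2, -5.
  1·M_0 + 4·M_1 + 1·M_2 = 6(Δ_1 - Δ_0) = -42
Natural end conditions: M_0 = M_2 = 0.
Solving: M_0 = 0, M_1 = -21/2, M_2 = 0.
On [0, 1], p'(x) = b_0 + 2c_0·x + 3d_0·x² with b_0 = Δ_0 - h_0(2M_0 + M_1)/6 = 15/4, c_0 = M_0/2 = 0, d_0 = (M_1 - M_0)/(6h_0) = -7/4. So p'(0) = 15/4.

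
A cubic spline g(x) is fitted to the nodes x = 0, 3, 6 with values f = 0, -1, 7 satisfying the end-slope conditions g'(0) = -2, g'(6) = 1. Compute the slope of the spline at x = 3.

2

Write M_i for g''(x_i). With h_i = 3, 3 and divided differences Δ_i = -1/3, 8/3, the continuity of g' gives the tridiagonal system
  3·M_0 + 12·M_1 + 3·M_2 = 6(Δ_1 - Δ_0) = 18
Clamped end conditions give two more equations: 2h_0·M_0 + h_0·M_1 = 6(Δ_0 - g'(0)) = 10 and h_1·M_1 + 2h_1·M_2 = 6(g'(6) - Δ_1) = -10.
Forward elimination and back-substitution give M_0 = 2/3, M_1 = 2, M_2 = -8/3.
On [3, 6], g'(x) = b_1 + 2c_1·(x - 3) + 3d_1·(x - 3)² with b_1 = Δ_1 - h_1(2M_1 + M_2)/6 = 2, c_1 = M_1/2 = 1, d_1 = (M_2 - M_1)/(6h_1) = -7/27. So g'(3) = 2.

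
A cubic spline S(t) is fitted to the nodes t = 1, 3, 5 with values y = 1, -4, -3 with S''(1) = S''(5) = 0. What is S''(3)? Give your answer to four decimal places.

2.2500

Let M_i = S''(x_i). Step sizes h_i = 2, 2; slopes of the chords Δ_i = (y_(i+1) - y_i)/h_i = -5/2, 1/2.
  2·M_0 + 8·M_1 + 2·M_2 = 6(Δ_1 - Δ_0) = 18
Natural end conditions: M_0 = M_2 = 0.
Forward elimination and back-substitution give M_0 = 0, M_1 = 9/4, M_2 = 0.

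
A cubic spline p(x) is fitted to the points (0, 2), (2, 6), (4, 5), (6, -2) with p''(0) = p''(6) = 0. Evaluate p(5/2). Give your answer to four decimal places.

6.3531

Write m_i for p''(x_i). With h_i = 2, 2, 2 and divided differences Δ_i = 2, -1/2, -7/2, the continuity of p' gives the tridiagonal system
  2·m_0 + 8·m_1 + 2·m_2 = 6(Δ_1 - Δ_0) = -15
  2·m_1 + 8·m_2 + 2·m_3 = 6(Δ_2 - Δ_1) = -18
Natural end conditions: m_0 = m_3 = 0.
Forward elimination and back-substitution give m_0 = 0, m_1 = -7/5, m_2 = -19/10, m_3 = 0.
On [2, 4], p(x) = 6 + 16/15·(x - 2) - 7/10·(x - 2)² - 1/24·(x - 2)³.
With (x - 2) = 1/2: p(5/2) = 2033/320.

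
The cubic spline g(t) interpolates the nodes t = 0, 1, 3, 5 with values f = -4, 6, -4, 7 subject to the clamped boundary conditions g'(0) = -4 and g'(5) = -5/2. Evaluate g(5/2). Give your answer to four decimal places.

-1.2351

Put m_i = g'' at the i-th knot. Here h = (1, 2, 2) and Δ = (10, -5, 11/2), so the interior equations h_(i-1)·m_(i-1) + 2(h_(i-1)+h_i)·m_i + h_i·m_(i+1) = 6(Δ_i − Δ_(i-1)) read
  1·m_0 + 6·m_1 + 2·m_2 = 6(Δ_1 - Δ_0) = -90
  2·m_1 + 8·m_2 + 2·m_3 = 6(Δ_2 - Δ_1) = 63
Clamped end conditions give two more equations: 2h_0·m_0 + h_0·m_1 = 6(Δ_0 - g'(0)) = 84 and h_2·m_2 + 2h_2·m_3 = 6(g'(5) - Δ_2) = -48.
Solving the tridiagonal system: m_0 = 1332/23, m_1 = -732/23, m_2 = 495/23, m_3 = -1047/46.
On [1, 3], g(t) = 6 + 208/23·(t - 1) - 366/23·(t - 1)² + 409/92·(t - 1)³.
With (t - 1) = 3/2: g(5/2) = -909/736.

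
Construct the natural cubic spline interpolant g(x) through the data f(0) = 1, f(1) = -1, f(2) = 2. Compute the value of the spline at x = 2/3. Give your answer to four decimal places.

Write M_i for g''(x_i). With h_i = 1, 1 and divided differences Δ_i = -2, 3, the continuity of g' gives the tridiagonal system
  1·M_0 + 4·M_1 + 1·M_2 = 6(Δ_1 - Δ_0) = 30
Natural end conditions: M_0 = M_2 = 0.
Solving the tridiagonal system: M_0 = 0, M_1 = 15/2, M_2 = 0.
On [0, 1], g(x) = 1 - 13/4·x + 0·x² + 5/4·x³.
With x = 2/3: g(2/3) = -43/54.

-0.7963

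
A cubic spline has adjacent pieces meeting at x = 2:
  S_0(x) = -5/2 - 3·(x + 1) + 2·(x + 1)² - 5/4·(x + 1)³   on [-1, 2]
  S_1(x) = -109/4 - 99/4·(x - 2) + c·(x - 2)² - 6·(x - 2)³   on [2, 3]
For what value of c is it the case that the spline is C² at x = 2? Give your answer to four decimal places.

-9.2500

S_0''(x) = 4 - 15/2·(x + 1), so S_0''(2) = -37/2. On the right, S_1''(2) = 2c, so c = -37/4.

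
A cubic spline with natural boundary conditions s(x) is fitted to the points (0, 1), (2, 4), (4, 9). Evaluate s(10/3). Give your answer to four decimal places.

Write M_i for s''(x_i). With h_i = 2, 2 and divided differences Δ_i = 3/2, 5/2, the continuity of s' gives the tridiagonal system
  2·M_0 + 8·M_1 + 2·M_2 = 6(Δ_1 - Δ_0) = 6
Natural end conditions: M_0 = M_2 = 0.
Solving the tridiagonal system: M_0 = 0, M_1 = 3/4, M_2 = 0.
On [2, 4], s(x) = 4 + 2·(x - 2) + 3/8·(x - 2)² - 1/16·(x - 2)³.
With (x - 2) = 4/3: s(10/3) = 194/27.

7.1852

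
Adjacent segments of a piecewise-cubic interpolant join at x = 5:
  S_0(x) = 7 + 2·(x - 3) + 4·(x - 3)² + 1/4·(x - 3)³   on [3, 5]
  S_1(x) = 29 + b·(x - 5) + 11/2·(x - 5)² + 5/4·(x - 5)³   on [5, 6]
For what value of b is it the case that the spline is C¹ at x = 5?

S_0'(x) = 2 + 8·(x - 3) + 3/4·(x - 3)², so S_0'(5) = 21. On the right, S_1'(5) = b, so b = 21.

21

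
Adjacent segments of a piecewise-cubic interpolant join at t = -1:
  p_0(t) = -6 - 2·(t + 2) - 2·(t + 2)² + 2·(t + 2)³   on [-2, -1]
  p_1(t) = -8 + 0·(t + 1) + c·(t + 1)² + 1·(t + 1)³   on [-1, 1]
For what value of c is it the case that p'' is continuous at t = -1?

p_0''(t) = -4 + 12·(t + 2), so p_0''(-1) = 8. On the right, p_1''(-1) = 2c, so c = 4.

4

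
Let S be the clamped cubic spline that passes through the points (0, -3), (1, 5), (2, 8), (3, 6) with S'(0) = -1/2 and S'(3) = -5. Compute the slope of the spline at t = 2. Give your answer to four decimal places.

-0.1000

Write σ_i for S''(x_i). With h_i = 1, 1, 1 and divided differences Δ_i = 8, 3, -2, the continuity of S' gives the tridiagonal system
  1·σ_0 + 4·σ_1 + 1·σ_2 = 6(Δ_1 - Δ_0) = -30
  1·σ_1 + 4·σ_2 + 1·σ_3 = 6(Δ_2 - Δ_1) = -30
Clamped end conditions give two more equations: 2h_0·σ_0 + h_0·σ_1 = 6(Δ_0 - S'(0)) = 51 and h_2·σ_2 + 2h_2·σ_3 = 6(S'(3) - Δ_2) = -18.
Solving: σ_0 = 166/5, σ_1 = -77/5, σ_2 = -8/5, σ_3 = -41/5.
On [2, 3], S'(t) = b_2 + 2c_2·(t - 2) + 3d_2·(t - 2)² with b_2 = Δ_2 - h_2(2σ_2 + σ_3)/6 = -1/10, c_2 = σ_2/2 = -4/5, d_2 = (σ_3 - σ_2)/(6h_2) = -11/10. So S'(2) = -1/10.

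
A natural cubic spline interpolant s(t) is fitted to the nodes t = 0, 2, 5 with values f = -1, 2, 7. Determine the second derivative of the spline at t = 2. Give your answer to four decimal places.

0.1000

Put m_i = s'' at the i-th knot. Here h = (2, 3) and Δ = (3/2, 5/3), so the interior equations h_(i-1)·m_(i-1) + 2(h_(i-1)+h_i)·m_i + h_i·m_(i+1) = 6(Δ_i − Δ_(i-1)) read
  2·m_0 + 10·m_1 + 3·m_2 = 6(Δ_1 - Δ_0) = 1
Natural end conditions: m_0 = m_2 = 0.
Hence m_0 = 0, m_1 = 1/10, m_2 = 0.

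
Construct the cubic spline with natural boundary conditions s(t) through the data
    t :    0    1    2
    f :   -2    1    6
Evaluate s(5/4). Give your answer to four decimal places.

2.0859

Write σ_i for s''(x_i). With h_i = 1, 1 and divided differences Δ_i = 3, 5, the continuity of s' gives the tridiagonal system
  1·σ_0 + 4·σ_1 + 1·σ_2 = 6(Δ_1 - Δ_0) = 12
Natural end conditions: σ_0 = σ_2 = 0.
Forward elimination and back-substitution give σ_0 = 0, σ_1 = 3, σ_2 = 0.
On [1, 2], s(t) = 1 + 4·(t - 1) + 3/2·(t - 1)² - 1/2·(t - 1)³.
With (t - 1) = 1/4: s(5/4) = 267/128.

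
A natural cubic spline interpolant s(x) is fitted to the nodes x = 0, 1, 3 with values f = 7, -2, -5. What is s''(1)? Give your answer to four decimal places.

Write σ_i for s''(x_i). With h_i = 1, 2 and divided differences Δ_i = -9, -3/2, the continuity of s' gives the tridiagonal system
  1·σ_0 + 6·σ_1 + 2·σ_2 = 6(Δ_1 - Δ_0) = 45
Natural end conditions: σ_0 = σ_2 = 0.
Forward elimination and back-substitution give σ_0 = 0, σ_1 = 15/2, σ_2 = 0.

7.5000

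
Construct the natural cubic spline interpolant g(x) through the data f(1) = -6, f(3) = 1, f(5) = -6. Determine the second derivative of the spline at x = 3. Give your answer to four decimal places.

-5.2500

With m_i denoting the second derivative at x_i, h_i = 2, 2, and Δ_i = (y_(i+1) − y_i)/h_i = 7/2, -7/2:
  2·m_0 + 8·m_1 + 2·m_2 = 6(Δ_1 - Δ_0) = -42
Natural end conditions: m_0 = m_2 = 0.
Solving the tridiagonal system: m_0 = 0, m_1 = -21/4, m_2 = 0.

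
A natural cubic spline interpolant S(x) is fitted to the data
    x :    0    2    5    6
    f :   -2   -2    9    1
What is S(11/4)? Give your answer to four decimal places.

Put σ_i = S'' at the i-th knot. Here h = (2, 3, 1) and Δ = (0, 11/3, -8), so the interior equations h_(i-1)·σ_(i-1) + 2(h_(i-1)+h_i)·σ_i + h_i·σ_(i+1) = 6(Δ_i − Δ_(i-1)) read
  2·σ_0 + 10·σ_1 + 3·σ_2 = 6(Δ_1 - Δ_0) = 22
  3·σ_1 + 8·σ_2 + 1·σ_3 = 6(Δ_2 - Δ_1) = -70
Natural end conditions: σ_0 = σ_3 = 0.
Forward elimination and back-substitution give σ_0 = 0, σ_1 = 386/71, σ_2 = -766/71, σ_3 = 0.
On [2, 5], S(x) = -2 + 772/213·(x - 2) + 193/71·(x - 2)² - 64/71·(x - 2)³.
With (x - 2) = 3/4: S(11/4) = 2121/1136.

1.8671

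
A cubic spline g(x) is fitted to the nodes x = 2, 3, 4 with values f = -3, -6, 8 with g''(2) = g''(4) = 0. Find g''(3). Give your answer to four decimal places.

Let m_i = g''(x_i). Step sizes h_i = 1, 1; slopes of the chords Δ_i = (y_(i+1) - y_i)/h_i = -3, 14.
  1·m_0 + 4·m_1 + 1·m_2 = 6(Δ_1 - Δ_0) = 102
Natural end conditions: m_0 = m_2 = 0.
Hence m_0 = 0, m_1 = 51/2, m_2 = 0.

25.5000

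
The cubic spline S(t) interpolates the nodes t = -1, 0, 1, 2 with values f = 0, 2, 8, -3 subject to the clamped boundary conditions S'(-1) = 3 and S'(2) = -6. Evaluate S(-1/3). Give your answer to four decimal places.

Let σ_i = S''(x_i). Step sizes h_i = 1, 1, 1; slopes of the chords Δ_i = (y_(i+1) - y_i)/h_i = 2, 6, -11.
  1·σ_0 + 4·σ_1 + 1·σ_2 = 6(Δ_1 - Δ_0) = 24
  1·σ_1 + 4·σ_2 + 1·σ_3 = 6(Δ_2 - Δ_1) = -102
Clamped end conditions give two more equations: 2h_0·σ_0 + h_0·σ_1 = 6(Δ_0 - S'(-1)) = -6 and h_2·σ_2 + 2h_2·σ_3 = 6(S'(2) - Δ_2) = 30.
Solving the tridiagonal system: σ_0 = -62/5, σ_1 = 94/5, σ_2 = -194/5, σ_3 = 172/5.
On [-1, 0], S(t) = 0 + 3·(t + 1) - 31/5·(t + 1)² + 26/5·(t + 1)³.
With (t + 1) = 2/3: S(-1/3) = 106/135.

0.7852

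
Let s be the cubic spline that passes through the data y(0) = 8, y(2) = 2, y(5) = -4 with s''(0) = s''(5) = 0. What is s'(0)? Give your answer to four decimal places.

Let M_i = s''(x_i). Step sizes h_i = 2, 3; slopes of the chords Δ_i = (y_(i+1) - y_i)/h_i = -3, -2.
  2·M_0 + 10·M_1 + 3·M_2 = 6(Δ_1 - Δ_0) = 6
Natural end conditions: M_0 = M_2 = 0.
Solving: M_0 = 0, M_1 = 3/5, M_2 = 0.
On [0, 2], s'(x) = b_0 + 2c_0·x + 3d_0·x² with b_0 = Δ_0 - h_0(2M_0 + M_1)/6 = -16/5, c_0 = M_0/2 = 0, d_0 = (M_1 - M_0)/(6h_0) = 1/20. So s'(0) = -16/5.

-3.2000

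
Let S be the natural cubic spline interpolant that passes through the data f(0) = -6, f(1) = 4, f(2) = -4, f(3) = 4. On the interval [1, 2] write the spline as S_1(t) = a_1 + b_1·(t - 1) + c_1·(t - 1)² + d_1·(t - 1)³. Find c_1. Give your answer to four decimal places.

Put M_i = S'' at the i-th knot. Here h = (1, 1, 1) and Δ = (10, -8, 8), so the interior equations h_(i-1)·M_(i-1) + 2(h_(i-1)+h_i)·M_i + h_i·M_(i+1) = 6(Δ_i − Δ_(i-1)) read
  1·M_0 + 4·M_1 + 1·M_2 = 6(Δ_1 - Δ_0) = -108
  1·M_1 + 4·M_2 + 1·M_3 = 6(Δ_2 - Δ_1) = 96
Natural end conditions: M_0 = M_3 = 0.
Hence M_0 = 0, M_1 = -176/5, M_2 = 164/5, M_3 = 0.
On [1, 2], with S_1(t) = a_1 + b_1·(t - 1) + c_1·(t - 1)² + d_1·(t - 1)³: c_1 = M_1/2 = -88/5, d_1 = (M_2 - M_1)/(6h_1) = 34/3, b_1 = Δ_1 - h_1(2M_1 + M_2)/6 = -26/15.

-17.6000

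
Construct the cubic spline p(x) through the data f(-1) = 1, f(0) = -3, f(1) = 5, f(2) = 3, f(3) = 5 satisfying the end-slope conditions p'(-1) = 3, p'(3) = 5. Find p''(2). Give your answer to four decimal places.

11.8571

Let σ_i = p''(x_i). Step sizes h_i = 1, 1, 1, 1; slopes of the chords Δ_i = (y_(i+1) - y_i)/h_i = -4, 8, -2, 2.
  1·σ_0 + 4·σ_1 + 1·σ_2 = 6(Δ_1 - Δ_0) = 72
  1·σ_1 + 4·σ_2 + 1·σ_3 = 6(Δ_2 - Δ_1) = -60
  1·σ_2 + 4·σ_3 + 1·σ_4 = 6(Δ_3 - Δ_2) = 24
Clamped end conditions give two more equations: 2h_0·σ_0 + h_0·σ_1 = 6(Δ_0 - p'(-1)) = -42 and h_3·σ_3 + 2h_3·σ_4 = 6(p'(3) - Δ_3) = 18.
Hence σ_0 = -533/14, σ_1 = 239/7, σ_2 = -53/2, σ_3 = 83/7, σ_4 = 43/14.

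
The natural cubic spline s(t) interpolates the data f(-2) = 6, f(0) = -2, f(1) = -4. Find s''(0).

2

Put m_i = s'' at the i-th knot. Here h = (2, 1) and Δ = (-4, -2), so the interior equations h_(i-1)·m_(i-1) + 2(h_(i-1)+h_i)·m_i + h_i·m_(i+1) = 6(Δ_i − Δ_(i-1)) read
  2·m_0 + 6·m_1 + 1·m_2 = 6(Δ_1 - Δ_0) = 12
Natural end conditions: m_0 = m_2 = 0.
Solving the tridiagonal system: m_0 = 0, m_1 = 2, m_2 = 0.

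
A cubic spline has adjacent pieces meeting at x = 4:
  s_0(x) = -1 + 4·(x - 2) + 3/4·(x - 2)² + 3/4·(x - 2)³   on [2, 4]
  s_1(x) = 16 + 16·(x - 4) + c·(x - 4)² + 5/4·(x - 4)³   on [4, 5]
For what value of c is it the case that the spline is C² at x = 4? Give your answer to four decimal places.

s_0''(x) = 3/2 + 9/2·(x - 2), so s_0''(4) = 21/2. On the right, s_1''(4) = 2c, so c = 21/4.

5.2500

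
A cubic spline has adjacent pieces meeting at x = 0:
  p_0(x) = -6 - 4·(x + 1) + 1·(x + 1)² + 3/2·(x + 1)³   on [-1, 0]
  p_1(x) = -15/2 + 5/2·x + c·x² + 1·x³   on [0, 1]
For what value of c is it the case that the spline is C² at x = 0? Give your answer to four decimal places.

p_0''(x) = 2 + 9·(x + 1), so p_0''(0) = 11. On the right, p_1''(0) = 2c, so c = 11/2.

5.5000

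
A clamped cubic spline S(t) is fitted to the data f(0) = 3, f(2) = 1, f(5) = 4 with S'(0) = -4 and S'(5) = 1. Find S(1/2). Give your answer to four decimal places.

Put σ_i = S'' at the i-th knot. Here h = (2, 3) and Δ = (-1, 1), so the interior equations h_(i-1)·σ_(i-1) + 2(h_(i-1)+h_i)·σ_i + h_i·σ_(i+1) = 6(Δ_i − Δ_(i-1)) read
  2·σ_0 + 10·σ_1 + 3·σ_2 = 6(Δ_1 - Δ_0) = 12
Clamped end conditions give two more equations: 2h_0·σ_0 + h_0·σ_1 = 6(Δ_0 - S'(0)) = 18 and h_1·σ_1 + 2h_1·σ_2 = 6(S'(5) - Δ_1) = 0.
Forward elimination and back-substitution give σ_0 = 43/10, σ_1 = 2/5, σ_2 = -1/5.
On [0, 2], S(t) = 3 - 4·t + 43/20·t² - 13/40·t³.
With t = 1/2: S(1/2) = 479/320.

1.4969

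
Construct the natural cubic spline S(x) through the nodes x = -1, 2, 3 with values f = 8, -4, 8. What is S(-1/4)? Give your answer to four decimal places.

0.7813

Let σ_i = S''(x_i). Step sizes h_i = 3, 1; slopes of the chords Δ_i = (y_(i+1) - y_i)/h_i = -4, 12.
  3·σ_0 + 8·σ_1 + 1·σ_2 = 6(Δ_1 - Δ_0) = 96
Natural end conditions: σ_0 = σ_2 = 0.
Forward elimination and back-substitution give σ_0 = 0, σ_1 = 12, σ_2 = 0.
On [-1, 2], S(x) = 8 - 10·(x + 1) + 0·(x + 1)² + 2/3·(x + 1)³.
With (x + 1) = 3/4: S(-1/4) = 25/32.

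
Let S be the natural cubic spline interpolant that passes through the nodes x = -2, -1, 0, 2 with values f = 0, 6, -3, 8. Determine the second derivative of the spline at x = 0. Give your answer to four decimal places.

Let M_i = S''(x_i). Step sizes h_i = 1, 1, 2; slopes of the chords Δ_i = (y_(i+1) - y_i)/h_i = 6, -9, 11/2.
  1·M_0 + 4·M_1 + 1·M_2 = 6(Δ_1 - Δ_0) = -90
  1·M_1 + 6·M_2 + 2·M_3 = 6(Δ_2 - Δ_1) = 87
Natural end conditions: M_0 = M_3 = 0.
Hence M_0 = 0, M_1 = -627/23, M_2 = 438/23, M_3 = 0.

19.0435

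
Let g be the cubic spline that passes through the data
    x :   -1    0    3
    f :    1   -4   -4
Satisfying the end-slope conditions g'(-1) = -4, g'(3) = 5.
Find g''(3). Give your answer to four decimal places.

With σ_i denoting the second derivative at x_i, h_i = 1, 3, and Δ_i = (y_(i+1) − y_i)/h_i = -5, 0:
  1·σ_0 + 8·σ_1 + 3·σ_2 = 6(Δ_1 - Δ_0) = 30
Clamped end conditions give two more equations: 2h_0·σ_0 + h_0·σ_1 = 6(Δ_0 - g'(-1)) = -6 and h_1·σ_1 + 2h_1·σ_2 = 6(g'(3) - Δ_1) = 30.
Forward elimination and back-substitution give σ_0 = -9/2, σ_1 = 3, σ_2 = 7/2.

3.5000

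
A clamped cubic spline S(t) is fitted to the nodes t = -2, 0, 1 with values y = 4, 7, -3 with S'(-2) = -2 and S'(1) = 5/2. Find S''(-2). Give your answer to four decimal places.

18.2500

Put m_i = S'' at the i-th knot. Here h = (2, 1) and Δ = (3/2, -10), so the interior equations h_(i-1)·m_(i-1) + 2(h_(i-1)+h_i)·m_i + h_i·m_(i+1) = 6(Δ_i − Δ_(i-1)) read
  2·m_0 + 6·m_1 + 1·m_2 = 6(Δ_1 - Δ_0) = -69
Clamped end conditions give two more equations: 2h_0·m_0 + h_0·m_1 = 6(Δ_0 - S'(-2)) = 21 and h_1·m_1 + 2h_1·m_2 = 6(S'(1) - Δ_1) = 75.
Hence m_0 = 73/4, m_1 = -26, m_2 = 101/2.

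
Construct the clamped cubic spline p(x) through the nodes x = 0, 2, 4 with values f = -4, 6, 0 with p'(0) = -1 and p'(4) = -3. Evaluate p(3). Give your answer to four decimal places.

4.3750

With σ_i denoting the second derivative at x_i, h_i = 2, 2, and Δ_i = (y_(i+1) − y_i)/h_i = 5, -3:
  2·σ_0 + 8·σ_1 + 2·σ_2 = 6(Δ_1 - Δ_0) = -48
Clamped end conditions give two more equations: 2h_0·σ_0 + h_0·σ_1 = 6(Δ_0 - p'(0)) = 36 and h_1·σ_1 + 2h_1·σ_2 = 6(p'(4) - Δ_1) = 0.
Solving: σ_0 = 29/2, σ_1 = -11, σ_2 = 11/2.
On [2, 4], p(x) = 6 + 5/2·(x - 2) - 11/2·(x - 2)² + 11/8·(x - 2)³.
With (x - 2) = 1: p(3) = 35/8.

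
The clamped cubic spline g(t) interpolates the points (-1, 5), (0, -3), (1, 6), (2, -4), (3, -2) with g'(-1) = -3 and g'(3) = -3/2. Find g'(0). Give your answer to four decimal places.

1.4196

Write M_i for g''(x_i). With h_i = 1, 1, 1, 1 and divided differences Δ_i = -8, 9, -10, 2, the continuity of g' gives the tridiagonal system
  1·M_0 + 4·M_1 + 1·M_2 = 6(Δ_1 - Δ_0) = 102
  1·M_1 + 4·M_2 + 1·M_3 = 6(Δ_2 - Δ_1) = -114
  1·M_2 + 4·M_3 + 1·M_4 = 6(Δ_3 - Δ_2) = 72
Clamped end conditions give two more equations: 2h_0·M_0 + h_0·M_1 = 6(Δ_0 - g'(-1)) = -30 and h_3·M_3 + 2h_3·M_4 = 6(g'(3) - Δ_3) = -21.
Solving the tridiagonal system: M_0 = -2175/56, M_1 = 1335/28, M_2 = -399/8, M_3 = 1059/28, M_4 = -1647/56.
On [0, 1], g'(t) = b_1 + 2c_1·t + 3d_1·t² with b_1 = Δ_1 - h_1(2M_1 + M_2)/6 = 159/112, c_1 = M_1/2 = 1335/56, d_1 = (M_2 - M_1)/(6h_1) = -1821/112. So g'(0) = 159/112.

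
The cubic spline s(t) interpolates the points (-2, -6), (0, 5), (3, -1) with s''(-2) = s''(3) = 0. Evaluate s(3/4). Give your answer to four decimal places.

Let M_i = s''(x_i). Step sizes h_i = 2, 3; slopes of the chords Δ_i = (y_(i+1) - y_i)/h_i = 11/2, -2.
  2·M_0 + 10·M_1 + 3·M_2 = 6(Δ_1 - Δ_0) = -45
Natural end conditions: M_0 = M_2 = 0.
Solving: M_0 = 0, M_1 = -9/2, M_2 = 0.
On [0, 3], s(t) = 5 + 5/2·t - 9/4·t² + 1/4·t³.
With t = 3/4: s(3/4) = 1463/256.

5.7148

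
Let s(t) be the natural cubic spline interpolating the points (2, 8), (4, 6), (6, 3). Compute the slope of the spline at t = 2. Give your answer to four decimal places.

Write m_i for s''(x_i). With h_i = 2, 2 and divided differences Δ_i = -1, -3/2, the continuity of s' gives the tridiagonal system
  2·m_0 + 8·m_1 + 2·m_2 = 6(Δ_1 - Δ_0) = -3
Natural end conditions: m_0 = m_2 = 0.
Solving the tridiagonal system: m_0 = 0, m_1 = -3/8, m_2 = 0.
On [2, 4], s'(t) = b_0 + 2c_0·(t - 2) + 3d_0·(t - 2)² with b_0 = Δ_0 - h_0(2m_0 + m_1)/6 = -7/8, c_0 = m_0/2 = 0, d_0 = (m_1 - m_0)/(6h_0) = -1/32. So s'(2) = -7/8.

-0.8750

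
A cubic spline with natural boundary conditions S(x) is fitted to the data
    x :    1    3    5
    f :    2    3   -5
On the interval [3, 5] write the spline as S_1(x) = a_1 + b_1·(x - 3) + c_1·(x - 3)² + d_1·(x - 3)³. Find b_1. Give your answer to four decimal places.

-1.7500

Write m_i for S''(x_i). With h_i = 2, 2 and divided differences Δ_i = 1/2, -4, the continuity of S' gives the tridiagonal system
  2·m_0 + 8·m_1 + 2·m_2 = 6(Δ_1 - Δ_0) = -27
Natural end conditions: m_0 = m_2 = 0.
Solving: m_0 = 0, m_1 = -27/8, m_2 = 0.
On [3, 5], with S_1(x) = a_1 + b_1·(x - 3) + c_1·(x - 3)² + d_1·(x - 3)³: c_1 = m_1/2 = -27/16, d_1 = (m_2 - m_1)/(6h_1) = 9/32, b_1 = Δ_1 - h_1(2m_1 + m_2)/6 = -7/4.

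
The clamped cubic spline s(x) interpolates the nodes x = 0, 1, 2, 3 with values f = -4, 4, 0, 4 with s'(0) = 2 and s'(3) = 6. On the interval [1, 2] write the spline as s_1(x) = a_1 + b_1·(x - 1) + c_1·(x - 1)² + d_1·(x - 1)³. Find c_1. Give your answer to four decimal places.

-15.8667

With σ_i denoting the second derivative at x_i, h_i = 1, 1, 1, and Δ_i = (y_(i+1) − y_i)/h_i = 8, -4, 4:
  1·σ_0 + 4·σ_1 + 1·σ_2 = 6(Δ_1 - Δ_0) = -72
  1·σ_1 + 4·σ_2 + 1·σ_3 = 6(Δ_2 - Δ_1) = 48
Clamped end conditions give two more equations: 2h_0·σ_0 + h_0·σ_1 = 6(Δ_0 - s'(0)) = 36 and h_2·σ_2 + 2h_2·σ_3 = 6(s'(3) - Δ_2) = 12.
Forward elimination and back-substitution give σ_0 = 508/15, σ_1 = -476/15, σ_2 = 316/15, σ_3 = -68/15.
On [1, 2], with s_1(x) = a_1 + b_1·(x - 1) + c_1·(x - 1)² + d_1·(x - 1)³: c_1 = σ_1/2 = -238/15, d_1 = (σ_2 - σ_1)/(6h_1) = 44/5, b_1 = Δ_1 - h_1(2σ_1 + σ_2)/6 = 46/15.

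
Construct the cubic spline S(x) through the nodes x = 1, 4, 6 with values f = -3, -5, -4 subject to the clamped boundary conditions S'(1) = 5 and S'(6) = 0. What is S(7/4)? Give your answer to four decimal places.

Write σ_i for S''(x_i). With h_i = 3, 2 and divided differences Δ_i = -2/3, 1/2, the continuity of S' gives the tridiagonal system
  3·σ_0 + 10·σ_1 + 2·σ_2 = 6(Δ_1 - Δ_0) = 7
Clamped end conditions give two more equations: 2h_0·σ_0 + h_0·σ_1 = 6(Δ_0 - S'(1)) = -34 and h_1·σ_1 + 2h_1·σ_2 = 6(S'(6) - Δ_1) = -3.
Solving the tridiagonal system: σ_0 = -221/30, σ_1 = 17/5, σ_2 = -49/20.
On [1, 4], S(x) = -3 + 5·(x - 1) - 221/60·(x - 1)² + 323/540·(x - 1)³.
With (x - 1) = 3/4: S(7/4) = -1369/1280.

-1.0695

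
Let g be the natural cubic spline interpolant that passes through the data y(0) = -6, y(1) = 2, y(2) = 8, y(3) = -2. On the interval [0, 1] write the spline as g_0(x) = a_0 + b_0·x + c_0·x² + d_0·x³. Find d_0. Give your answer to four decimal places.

0.5333

Let m_i = g''(x_i). Step sizes h_i = 1, 1, 1; slopes of the chords Δ_i = (y_(i+1) - y_i)/h_i = 8, 6, -10.
  1·m_0 + 4·m_1 + 1·m_2 = 6(Δ_1 - Δ_0) = -12
  1·m_1 + 4·m_2 + 1·m_3 = 6(Δ_2 - Δ_1) = -96
Natural end conditions: m_0 = m_3 = 0.
Hence m_0 = 0, m_1 = 16/5, m_2 = -124/5, m_3 = 0.
On [0, 1], with g_0(x) = a_0 + b_0·x + c_0·x² + d_0·x³: c_0 = m_0/2 = 0, d_0 = (m_1 - m_0)/(6h_0) = 8/15, b_0 = Δ_0 - h_0(2m_0 + m_1)/6 = 112/15.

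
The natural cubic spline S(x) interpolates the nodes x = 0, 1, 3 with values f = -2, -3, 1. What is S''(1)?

3

Write σ_i for S''(x_i). With h_i = 1, 2 and divided differences Δ_i = -1, 2, the continuity of S' gives the tridiagonal system
  1·σ_0 + 6·σ_1 + 2·σ_2 = 6(Δ_1 - Δ_0) = 18
Natural end conditions: σ_0 = σ_2 = 0.
Solving the tridiagonal system: σ_0 = 0, σ_1 = 3, σ_2 = 0.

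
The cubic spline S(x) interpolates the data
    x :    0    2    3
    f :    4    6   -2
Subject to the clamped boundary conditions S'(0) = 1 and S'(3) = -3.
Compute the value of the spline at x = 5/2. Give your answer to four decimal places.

1.5417

Put σ_i = S'' at the i-th knot. Here h = (2, 1) and Δ = (1, -8), so the interior equations h_(i-1)·σ_(i-1) + 2(h_(i-1)+h_i)·σ_i + h_i·σ_(i+1) = 6(Δ_i − Δ_(i-1)) read
  2·σ_0 + 6·σ_1 + 1·σ_2 = 6(Δ_1 - Δ_0) = -54
Clamped end conditions give two more equations: 2h_0·σ_0 + h_0·σ_1 = 6(Δ_0 - S'(0)) = 0 and h_1·σ_1 + 2h_1·σ_2 = 6(S'(3) - Δ_1) = 30.
Solving: σ_0 = 23/3, σ_1 = -46/3, σ_2 = 68/3.
On [2, 3], S(x) = 6 - 20/3·(x - 2) - 23/3·(x - 2)² + 19/3·(x - 2)³.
With (x - 2) = 1/2: S(5/2) = 37/24.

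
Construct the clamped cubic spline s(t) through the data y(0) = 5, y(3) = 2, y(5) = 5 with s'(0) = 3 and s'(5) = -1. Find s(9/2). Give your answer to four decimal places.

4.8547

With M_i denoting the second derivative at x_i, h_i = 3, 2, and Δ_i = (y_(i+1) − y_i)/h_i = -1, 3/2:
  3·M_0 + 10·M_1 + 2·M_2 = 6(Δ_1 - Δ_0) = 15
Clamped end conditions give two more equations: 2h_0·M_0 + h_0·M_1 = 6(Δ_0 - s'(0)) = -24 and h_1·M_1 + 2h_1·M_2 = 6(s'(5) - Δ_1) = -15.
Solving the tridiagonal system: M_0 = -63/10, M_1 = 23/5, M_2 = -121/20.
On [3, 5], s(t) = 2 + 9/20·(t - 3) + 23/10·(t - 3)² - 71/80·(t - 3)³.
With (t - 3) = 3/2: s(9/2) = 3107/640.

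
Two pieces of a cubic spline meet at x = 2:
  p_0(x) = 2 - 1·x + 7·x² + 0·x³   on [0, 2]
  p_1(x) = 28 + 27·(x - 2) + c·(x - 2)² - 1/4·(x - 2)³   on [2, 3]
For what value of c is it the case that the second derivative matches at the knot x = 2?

7

p_0''(x) = 14 + 0·x, so p_0''(2) = 14. On the right, p_1''(2) = 2c, so c = 7.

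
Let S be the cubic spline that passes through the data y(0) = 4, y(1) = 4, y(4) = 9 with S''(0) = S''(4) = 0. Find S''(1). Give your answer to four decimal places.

1.2500

Let m_i = S''(x_i). Step sizes h_i = 1, 3; slopes of the chords Δ_i = (y_(i+1) - y_i)/h_i = 0, 5/3.
  1·m_0 + 8·m_1 + 3·m_2 = 6(Δ_1 - Δ_0) = 10
Natural end conditions: m_0 = m_2 = 0.
Hence m_0 = 0, m_1 = 5/4, m_2 = 0.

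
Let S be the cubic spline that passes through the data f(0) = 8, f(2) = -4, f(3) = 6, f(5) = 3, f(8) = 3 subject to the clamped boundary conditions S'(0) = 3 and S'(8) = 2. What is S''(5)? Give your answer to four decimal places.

4.5166

Put m_i = S'' at the i-th knot. Here h = (2, 1, 2, 3) and Δ = (-6, 10, -3/2, 0), so the interior equations h_(i-1)·m_(i-1) + 2(h_(i-1)+h_i)·m_i + h_i·m_(i+1) = 6(Δ_i − Δ_(i-1)) read
  2·m_0 + 6·m_1 + 1·m_2 = 6(Δ_1 - Δ_0) = 96
  1·m_1 + 6·m_2 + 2·m_3 = 6(Δ_2 - Δ_1) = -69
  2·m_2 + 10·m_3 + 3·m_4 = 6(Δ_3 - Δ_2) = 9
Clamped end conditions give two more equations: 2h_0·m_0 + h_0·m_1 = 6(Δ_0 - S'(0)) = -54 and h_3·m_3 + 2h_3·m_4 = 6(S'(8) - Δ_3) = 12.
Solving the tridiagonal system: m_0 = -4163/151, m_1 = 4249/151, m_2 = -2672/151, m_3 = 682/151, m_4 = -39/151.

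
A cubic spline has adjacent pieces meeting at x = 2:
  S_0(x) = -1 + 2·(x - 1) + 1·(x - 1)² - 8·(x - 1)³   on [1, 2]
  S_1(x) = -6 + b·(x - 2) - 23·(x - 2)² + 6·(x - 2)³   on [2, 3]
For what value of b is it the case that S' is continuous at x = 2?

S_0'(x) = 2 + 2·(x - 1) - 24·(x - 1)², so S_0'(2) = -20. On the right, S_1'(2) = b, so b = -20.

-20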